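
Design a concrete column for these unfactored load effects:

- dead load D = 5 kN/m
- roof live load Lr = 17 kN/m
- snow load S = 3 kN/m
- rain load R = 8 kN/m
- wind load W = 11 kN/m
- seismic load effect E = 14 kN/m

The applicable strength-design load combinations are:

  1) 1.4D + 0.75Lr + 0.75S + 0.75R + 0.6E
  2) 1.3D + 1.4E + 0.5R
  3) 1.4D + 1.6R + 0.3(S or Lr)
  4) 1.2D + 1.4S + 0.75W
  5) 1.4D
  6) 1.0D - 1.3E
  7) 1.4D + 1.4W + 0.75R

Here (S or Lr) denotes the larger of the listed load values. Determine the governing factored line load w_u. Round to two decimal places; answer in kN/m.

36.40 kN/m

(S or Lr) → Lr = 17 kN/m.
1) 1.4(5) + 0.75(17) + 0.75(3) + 0.75(8) + 0.6(14) = 7.00 + 12.75 + 2.25 + 6.00 + 8.40 = 36.40
2) 1.3(5) + 1.4(14) + 0.5(8) = 6.50 + 19.60 + 4.00 = 30.10
3) 1.4(5) + 1.6(8) + 0.3(17) = 7.00 + 12.80 + 5.10 = 24.90
4) 1.2(5) + 1.4(3) + 0.75(11) = 6.00 + 4.20 + 8.25 = 18.45
5) 1.4(5) = 7.00
6) 1.0(5) - 1.3(14) = 5.00 - 18.20 = -13.20
7) 1.4(5) + 1.4(11) + 0.75(8) = 7.00 + 15.40 + 6.00 = 28.40
Maximum is from combination 1.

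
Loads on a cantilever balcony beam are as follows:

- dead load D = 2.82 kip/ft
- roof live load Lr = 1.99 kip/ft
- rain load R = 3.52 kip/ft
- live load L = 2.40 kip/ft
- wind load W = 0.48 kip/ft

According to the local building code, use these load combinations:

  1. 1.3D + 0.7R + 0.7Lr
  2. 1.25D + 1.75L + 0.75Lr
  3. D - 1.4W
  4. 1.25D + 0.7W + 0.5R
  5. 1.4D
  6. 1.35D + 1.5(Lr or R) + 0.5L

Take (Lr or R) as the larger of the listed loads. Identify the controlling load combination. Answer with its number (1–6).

(Lr or R) → R = 3.52 kip/ft.
1. 1.3(2.82) + 0.7(3.52) + 0.7(1.99) = 3.67 + 2.46 + 1.39 = 7.52
2. 1.25(2.82) + 1.75(2.40) + 0.75(1.99) = 3.53 + 4.20 + 1.49 = 9.22
3. 1.0(2.82) - 1.4(0.48) = 2.82 - 0.67 = 2.15
4. 1.25(2.82) + 0.7(0.48) + 0.5(3.52) = 5.62
5. 1.4(2.82) = 3.95
6. 1.35(2.82) + 1.5(3.52) + 0.5(2.40) = 3.81 + 5.28 + 1.20 = 10.29
The largest value is 10.29 kip/ft from combination 6.

Combination 6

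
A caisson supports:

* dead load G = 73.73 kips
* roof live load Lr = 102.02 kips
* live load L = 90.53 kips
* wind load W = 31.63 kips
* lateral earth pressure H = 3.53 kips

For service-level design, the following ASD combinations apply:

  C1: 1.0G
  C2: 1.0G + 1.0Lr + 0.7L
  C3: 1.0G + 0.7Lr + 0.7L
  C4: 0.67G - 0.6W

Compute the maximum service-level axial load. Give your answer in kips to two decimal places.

C1: 1.0(73.73) = 73.73
C2: 1.0(73.73) + 1.0(102.02) + 0.7(90.53) = 73.73 + 102.02 + 63.37 = 239.12
C3: 1.0(73.73) + 0.7(102.02) + 0.7(90.53) = 208.52
C4: 0.67(73.73) - 0.6(31.63) = 49.40 - 18.98 = 30.42
The controlling combination is 2, giving 239.12 kips.

239.12 kips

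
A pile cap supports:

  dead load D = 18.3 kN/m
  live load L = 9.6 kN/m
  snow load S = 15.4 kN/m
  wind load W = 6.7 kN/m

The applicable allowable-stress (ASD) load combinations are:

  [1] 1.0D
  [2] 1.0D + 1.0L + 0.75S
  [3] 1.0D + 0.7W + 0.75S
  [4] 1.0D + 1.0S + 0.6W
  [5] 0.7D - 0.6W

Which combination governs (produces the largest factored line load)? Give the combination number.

[1] 1.0(18.3) = 18.30
[2] 1.0(18.3) + 1.0(9.6) + 0.75(15.4) = 39.45
[3] 1.0(18.3) + 0.7(6.7) + 0.75(15.4) = 34.54
[4] 1.0(18.3) + 1.0(15.4) + 0.6(6.7) = 37.72
[5] 0.7(18.3) - 0.6(6.7) = 8.79
The largest value is 39.45 kN/m from combination 2.

Combination 2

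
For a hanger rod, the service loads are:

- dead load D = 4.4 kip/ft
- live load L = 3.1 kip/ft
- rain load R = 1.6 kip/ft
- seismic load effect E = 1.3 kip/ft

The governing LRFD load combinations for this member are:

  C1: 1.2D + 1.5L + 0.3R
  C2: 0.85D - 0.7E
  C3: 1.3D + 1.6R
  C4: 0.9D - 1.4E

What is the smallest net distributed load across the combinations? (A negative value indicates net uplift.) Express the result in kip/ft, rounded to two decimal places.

2.14 kip/ft

C1: 1.2(4.4) + 1.5(3.1) + 0.3(1.6) = 5.28 + 4.65 + 0.48 = 10.41
C2: 0.85(4.4) - 0.7(1.3) = 3.74 - 0.91 = 2.83
C3: 1.3(4.4) + 1.6(1.6) = 5.72 + 2.56 = 8.28
C4: 0.9(4.4) - 1.4(1.3) = 3.96 - 1.82 = 2.14
Combination 4 gives the minimum: 2.14 kip/ft.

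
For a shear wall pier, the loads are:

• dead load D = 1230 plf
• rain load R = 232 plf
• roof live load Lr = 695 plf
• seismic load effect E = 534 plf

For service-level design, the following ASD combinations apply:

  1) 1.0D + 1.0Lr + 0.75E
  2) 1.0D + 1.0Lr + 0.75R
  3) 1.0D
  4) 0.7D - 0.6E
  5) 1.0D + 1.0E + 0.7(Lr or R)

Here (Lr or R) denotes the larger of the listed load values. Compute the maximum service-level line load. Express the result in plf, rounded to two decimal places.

(Lr or R) → Lr = 695 plf.
1) 1.0(1230) + 1.0(695) + 0.75(534) = 2325.50
2) 1.0(1230) + 1.0(695) + 0.75(232) = 2099.00
3) 1.0(1230) = 1230.00
4) 0.7(1230) - 0.6(534) = 540.60
5) 1.0(1230) + 1.0(534) + 0.7(695) = 2250.50
Maximum is from combination 1.

2325.50 plf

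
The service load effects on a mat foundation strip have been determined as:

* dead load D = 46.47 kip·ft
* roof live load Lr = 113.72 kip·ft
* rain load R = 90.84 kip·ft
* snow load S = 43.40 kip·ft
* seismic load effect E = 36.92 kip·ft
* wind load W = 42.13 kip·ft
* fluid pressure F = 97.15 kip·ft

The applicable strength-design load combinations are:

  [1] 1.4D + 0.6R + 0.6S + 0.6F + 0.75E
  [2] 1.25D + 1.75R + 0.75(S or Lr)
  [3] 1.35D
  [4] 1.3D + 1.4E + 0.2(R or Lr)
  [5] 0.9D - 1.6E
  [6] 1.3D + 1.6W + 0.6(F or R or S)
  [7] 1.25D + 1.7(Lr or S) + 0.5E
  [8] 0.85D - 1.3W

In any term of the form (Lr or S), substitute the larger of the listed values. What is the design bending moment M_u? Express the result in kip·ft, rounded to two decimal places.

302.35 kip·ft

(S or Lr) → Lr = 113.72 kip·ft; (R or Lr) → Lr = 113.72 kip·ft; (F or R or S) → F = 97.15 kip·ft; (Lr or S) → Lr = 113.72 kip·ft.
[1] 1.4(46.47) + 0.6(90.84) + 0.6(43.40) + 0.6(97.15) + 0.75(36.92) = 231.58
[2] 1.25(46.47) + 1.75(90.84) + 0.75(113.72) = 302.35
[3] 1.35(46.47) = 62.73
[4] 1.3(46.47) + 1.4(36.92) + 0.2(113.72) = 134.84
[5] 0.9(46.47) - 1.6(36.92) = -17.25
[6] 1.3(46.47) + 1.6(42.13) + 0.6(97.15) = 186.11
[7] 1.25(46.47) + 1.7(113.72) + 0.5(36.92) = 269.87
[8] 0.85(46.47) - 1.3(42.13) = -15.27
The controlling combination is 2, giving 302.35 kip·ft.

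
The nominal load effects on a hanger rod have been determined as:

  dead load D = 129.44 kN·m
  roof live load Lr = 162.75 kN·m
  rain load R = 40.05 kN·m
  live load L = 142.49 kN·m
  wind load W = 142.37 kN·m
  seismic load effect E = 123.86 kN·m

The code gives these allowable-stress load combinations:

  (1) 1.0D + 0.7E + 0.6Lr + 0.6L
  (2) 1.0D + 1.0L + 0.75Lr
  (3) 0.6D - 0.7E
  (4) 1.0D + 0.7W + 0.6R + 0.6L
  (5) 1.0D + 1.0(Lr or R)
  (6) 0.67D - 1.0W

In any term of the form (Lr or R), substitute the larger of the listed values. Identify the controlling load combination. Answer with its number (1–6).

(Lr or R) → Lr = 162.75 kN·m.
(1) 1.0(129.44) + 0.7(123.86) + 0.6(162.75) + 0.6(142.49) = 399.29
(2) 1.0(129.44) + 1.0(142.49) + 0.75(162.75) = 129.44 + 142.49 + 122.06 = 393.99
(3) 0.6(129.44) - 0.7(123.86) = 77.66 - 86.70 = -9.04
(4) 1.0(129.44) + 0.7(142.37) + 0.6(40.05) + 0.6(142.49) = 129.44 + 99.66 + 24.03 + 85.49 = 338.62
(5) 1.0(129.44) + 1.0(162.75) = 129.44 + 162.75 = 292.19
(6) 0.67(129.44) - 1.0(142.37) = 86.72 - 142.37 = -55.65
The largest value is 399.29 kN·m from combination 1.

Combination 1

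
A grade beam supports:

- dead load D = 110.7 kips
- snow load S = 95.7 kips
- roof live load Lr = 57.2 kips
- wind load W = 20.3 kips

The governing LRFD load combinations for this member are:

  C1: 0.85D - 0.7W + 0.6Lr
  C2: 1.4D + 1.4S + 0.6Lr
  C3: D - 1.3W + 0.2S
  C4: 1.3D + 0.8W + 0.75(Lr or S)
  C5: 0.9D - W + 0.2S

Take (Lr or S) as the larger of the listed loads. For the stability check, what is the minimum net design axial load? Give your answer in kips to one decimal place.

98.5 kips

(Lr or S) → S = 95.7 kips.
C1: 0.85(110.7) - 0.7(20.3) + 0.6(57.2) = 114.2
C2: 1.4(110.7) + 1.4(95.7) + 0.6(57.2) = 323.3
C3: 1.0(110.7) - 1.3(20.3) + 0.2(95.7) = 103.5
C4: 1.3(110.7) + 0.8(20.3) + 0.75(95.7) = 231.9
C5: 0.9(110.7) - 1.0(20.3) + 0.2(95.7) = 98.5
Combination 5 gives the minimum: 98.5 kips.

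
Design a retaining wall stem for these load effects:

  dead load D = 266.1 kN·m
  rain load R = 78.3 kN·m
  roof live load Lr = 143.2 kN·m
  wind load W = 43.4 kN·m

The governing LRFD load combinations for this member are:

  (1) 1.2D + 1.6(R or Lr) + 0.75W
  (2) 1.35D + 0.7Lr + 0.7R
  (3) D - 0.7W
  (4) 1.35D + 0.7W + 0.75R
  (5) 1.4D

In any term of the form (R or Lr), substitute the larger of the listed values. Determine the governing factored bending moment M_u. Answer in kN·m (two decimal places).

580.99 kN·m

(R or Lr) → Lr = 143.2 kN·m.
(1) 1.2(266.1) + 1.6(143.2) + 0.75(43.4) = 580.99
(2) 1.35(266.1) + 0.7(143.2) + 0.7(78.3) = 514.29
(3) 1.0(266.1) - 0.7(43.4) = 235.72
(4) 1.35(266.1) + 0.7(43.4) + 0.75(78.3) = 448.34
(5) 1.4(266.1) = 372.54
The controlling combination is 1, giving 580.99 kN·m.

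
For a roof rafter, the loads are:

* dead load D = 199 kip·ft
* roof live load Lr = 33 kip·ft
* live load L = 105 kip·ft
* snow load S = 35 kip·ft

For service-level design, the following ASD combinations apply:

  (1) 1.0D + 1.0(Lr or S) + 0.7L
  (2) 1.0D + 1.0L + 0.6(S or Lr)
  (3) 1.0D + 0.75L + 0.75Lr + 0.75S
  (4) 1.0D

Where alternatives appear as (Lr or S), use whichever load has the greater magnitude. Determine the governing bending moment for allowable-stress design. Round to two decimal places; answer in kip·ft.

(Lr or S) → S = 35 kip·ft; (S or Lr) → S = 35 kip·ft.
(1) 1.0(199) + 1.0(35) + 0.7(105) = 199.00 + 35.00 + 73.50 = 307.50
(2) 1.0(199) + 1.0(105) + 0.6(35) = 199.00 + 105.00 + 21.00 = 325.00
(3) 1.0(199) + 0.75(105) + 0.75(33) + 0.75(35) = 199.00 + 78.75 + 24.75 + 26.25 = 328.75
(4) 1.0(199) = 199.00
Combination 3 governs: M = 328.75 kip·ft.

328.75 kip·ft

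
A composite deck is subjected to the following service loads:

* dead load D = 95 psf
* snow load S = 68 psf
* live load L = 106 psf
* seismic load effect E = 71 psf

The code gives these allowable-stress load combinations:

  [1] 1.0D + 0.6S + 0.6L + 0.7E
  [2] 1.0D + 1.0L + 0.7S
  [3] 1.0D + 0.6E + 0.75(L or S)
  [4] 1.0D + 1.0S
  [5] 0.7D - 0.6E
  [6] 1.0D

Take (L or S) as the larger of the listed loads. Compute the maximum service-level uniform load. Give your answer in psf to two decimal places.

(L or S) → L = 106 psf.
[1] 1.0(95) + 0.6(68) + 0.6(106) + 0.7(71) = 95.00 + 40.80 + 63.60 + 49.70 = 249.10
[2] 1.0(95) + 1.0(106) + 0.7(68) = 95.00 + 106.00 + 47.60 = 248.60
[3] 1.0(95) + 0.6(71) + 0.75(106) = 95.00 + 42.60 + 79.50 = 217.10
[4] 1.0(95) + 1.0(68) = 95.00 + 68.00 = 163.00
[5] 0.7(95) - 0.6(71) = 66.50 - 42.60 = 23.90
[6] 1.0(95) = 95.00
Combination 1 governs: q = 249.10 psf.

249.10 psf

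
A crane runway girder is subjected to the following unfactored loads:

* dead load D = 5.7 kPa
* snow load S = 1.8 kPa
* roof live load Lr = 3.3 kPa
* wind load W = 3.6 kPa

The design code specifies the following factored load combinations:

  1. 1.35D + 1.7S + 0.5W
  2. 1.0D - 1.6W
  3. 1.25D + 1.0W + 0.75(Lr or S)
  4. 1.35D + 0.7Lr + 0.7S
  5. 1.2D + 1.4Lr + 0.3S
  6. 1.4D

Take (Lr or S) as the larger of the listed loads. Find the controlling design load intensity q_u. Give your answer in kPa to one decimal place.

(Lr or S) → Lr = 3.3 kPa.
1. 1.35(5.7) + 1.7(1.8) + 0.5(3.6) = 7.7 + 3.1 + 1.8 = 12.6
2. 1.0(5.7) - 1.6(3.6) = 5.7 - 5.8 = -0.1
3. 1.25(5.7) + 1.0(3.6) + 0.75(3.3) = 7.1 + 3.6 + 2.5 = 13.2
4. 1.35(5.7) + 0.7(3.3) + 0.7(1.8) = 7.7 + 2.3 + 1.3 = 11.3
5. 1.2(5.7) + 1.4(3.3) + 0.3(1.8) = 12.0
6. 1.4(5.7) = 8.0
Maximum is from combination 3.

13.2 kPa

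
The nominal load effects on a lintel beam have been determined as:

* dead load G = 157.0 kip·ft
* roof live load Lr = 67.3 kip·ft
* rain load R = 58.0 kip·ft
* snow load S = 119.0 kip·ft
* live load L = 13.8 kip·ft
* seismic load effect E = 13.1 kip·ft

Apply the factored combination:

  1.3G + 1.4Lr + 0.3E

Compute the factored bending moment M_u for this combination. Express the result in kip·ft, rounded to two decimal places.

1.3(157.0) + 1.4(67.3) + 0.3(13.1) = 302.25
M_u = 302.25 kip·ft.

302.25 kip·ft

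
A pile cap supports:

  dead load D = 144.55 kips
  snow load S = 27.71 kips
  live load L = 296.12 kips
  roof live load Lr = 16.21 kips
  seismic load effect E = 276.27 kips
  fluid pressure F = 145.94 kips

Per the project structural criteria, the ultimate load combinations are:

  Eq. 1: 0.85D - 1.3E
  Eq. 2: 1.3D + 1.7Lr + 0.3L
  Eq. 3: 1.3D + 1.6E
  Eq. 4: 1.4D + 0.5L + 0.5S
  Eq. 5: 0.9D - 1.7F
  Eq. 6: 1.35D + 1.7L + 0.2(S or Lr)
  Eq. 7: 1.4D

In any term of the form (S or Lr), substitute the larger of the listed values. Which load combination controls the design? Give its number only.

(S or Lr) → S = 27.71 kips.
Eq. 1: 0.85(144.55) - 1.3(276.27) = -236.28
Eq. 2: 1.3(144.55) + 1.7(16.21) + 0.3(296.12) = 304.31
Eq. 3: 1.3(144.55) + 1.6(276.27) = 629.95
Eq. 4: 1.4(144.55) + 0.5(296.12) + 0.5(27.71) = 364.29
Eq. 5: 0.9(144.55) - 1.7(145.94) = -118.00
Eq. 6: 1.35(144.55) + 1.7(296.12) + 0.2(27.71) = 704.09
Eq. 7: 1.4(144.55) = 202.37
The largest value is 704.09 kips from combination 6.

Combination 6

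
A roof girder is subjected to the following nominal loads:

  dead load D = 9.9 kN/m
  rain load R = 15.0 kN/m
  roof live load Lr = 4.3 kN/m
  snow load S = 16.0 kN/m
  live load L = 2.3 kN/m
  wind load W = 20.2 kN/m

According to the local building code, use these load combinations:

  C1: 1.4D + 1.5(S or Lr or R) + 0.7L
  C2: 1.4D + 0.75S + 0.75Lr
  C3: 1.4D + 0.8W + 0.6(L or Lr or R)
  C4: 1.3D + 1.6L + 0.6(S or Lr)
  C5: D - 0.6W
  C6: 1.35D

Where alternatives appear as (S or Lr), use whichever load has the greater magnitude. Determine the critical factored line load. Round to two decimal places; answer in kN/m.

(S or Lr or R) → S = 16.0 kN/m; (L or Lr or R) → R = 15.0 kN/m; (S or Lr) → S = 16.0 kN/m.
C1: 1.4(9.9) + 1.5(16.0) + 0.7(2.3) = 13.86 + 24.00 + 1.61 = 39.47
C2: 1.4(9.9) + 0.75(16.0) + 0.75(4.3) = 13.86 + 12.00 + 3.23 = 29.09
C3: 1.4(9.9) + 0.8(20.2) + 0.6(15.0) = 13.86 + 16.16 + 9.00 = 39.02
C4: 1.3(9.9) + 1.6(2.3) + 0.6(16.0) = 12.87 + 3.68 + 9.60 = 26.15
C5: 1.0(9.9) - 0.6(20.2) = 9.90 - 12.12 = -2.22
C6: 1.35(9.9) = 13.37
The controlling combination is 1, giving 39.47 kN/m.

39.47 kN/m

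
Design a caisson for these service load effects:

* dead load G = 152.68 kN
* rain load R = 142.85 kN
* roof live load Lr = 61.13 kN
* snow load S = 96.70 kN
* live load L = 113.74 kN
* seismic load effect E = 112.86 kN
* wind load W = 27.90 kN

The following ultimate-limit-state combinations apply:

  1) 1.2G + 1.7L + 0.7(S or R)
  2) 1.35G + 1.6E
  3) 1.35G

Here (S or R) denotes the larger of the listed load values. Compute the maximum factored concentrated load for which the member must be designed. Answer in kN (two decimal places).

476.57 kN

(S or R) → R = 142.85 kN.
1) 1.2(152.68) + 1.7(113.74) + 0.7(142.85) = 476.57
2) 1.35(152.68) + 1.6(112.86) = 386.69
3) 1.35(152.68) = 206.12
Maximum is from combination 1.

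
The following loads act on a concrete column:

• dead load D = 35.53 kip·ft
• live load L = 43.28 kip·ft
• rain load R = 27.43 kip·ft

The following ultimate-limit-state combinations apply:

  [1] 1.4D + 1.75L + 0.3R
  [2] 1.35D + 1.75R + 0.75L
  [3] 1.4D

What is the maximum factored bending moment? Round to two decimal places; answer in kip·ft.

[1] 1.4(35.53) + 1.75(43.28) + 0.3(27.43) = 133.71
[2] 1.35(35.53) + 1.75(27.43) + 0.75(43.28) = 128.43
[3] 1.4(35.53) = 49.74
The controlling combination is 1, giving 133.71 kip·ft.

133.71 kip·ft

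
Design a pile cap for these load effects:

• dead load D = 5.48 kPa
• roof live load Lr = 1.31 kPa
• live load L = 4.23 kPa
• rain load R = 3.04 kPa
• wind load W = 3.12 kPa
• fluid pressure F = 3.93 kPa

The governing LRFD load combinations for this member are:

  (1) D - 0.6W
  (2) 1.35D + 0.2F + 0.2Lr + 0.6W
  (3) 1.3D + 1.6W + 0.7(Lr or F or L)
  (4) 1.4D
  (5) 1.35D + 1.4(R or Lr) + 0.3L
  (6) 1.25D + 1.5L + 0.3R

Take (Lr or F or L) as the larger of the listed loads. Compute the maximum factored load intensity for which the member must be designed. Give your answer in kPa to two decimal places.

15.08 kPa

(Lr or F or L) → L = 4.23 kPa; (R or Lr) → R = 3.04 kPa.
(1) 1.0(5.48) - 0.6(3.12) = 3.61
(2) 1.35(5.48) + 0.2(3.93) + 0.2(1.31) + 0.6(3.12) = 10.32
(3) 1.3(5.48) + 1.6(3.12) + 0.7(4.23) = 15.08
(4) 1.4(5.48) = 7.67
(5) 1.35(5.48) + 1.4(3.04) + 0.3(4.23) = 12.92
(6) 1.25(5.48) + 1.5(4.23) + 0.3(3.04) = 14.11
The controlling combination is 3, giving 15.08 kPa.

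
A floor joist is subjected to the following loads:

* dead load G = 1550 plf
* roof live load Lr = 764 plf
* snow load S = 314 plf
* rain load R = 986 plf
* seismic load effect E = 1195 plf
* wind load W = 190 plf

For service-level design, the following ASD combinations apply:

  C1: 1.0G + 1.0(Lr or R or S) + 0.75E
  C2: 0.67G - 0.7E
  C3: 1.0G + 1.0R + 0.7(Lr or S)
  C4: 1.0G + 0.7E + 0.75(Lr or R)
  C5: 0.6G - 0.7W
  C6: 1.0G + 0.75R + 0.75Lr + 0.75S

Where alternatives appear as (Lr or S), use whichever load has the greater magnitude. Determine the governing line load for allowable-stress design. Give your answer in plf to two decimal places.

(Lr or R or S) → R = 986 plf; (Lr or S) → Lr = 764 plf; (Lr or R) → R = 986 plf.
C1: 1.0(1550) + 1.0(986) + 0.75(1195) = 1550.00 + 986.00 + 896.25 = 3432.25
C2: 0.67(1550) - 0.7(1195) = 1038.50 - 836.50 = 202.00
C3: 1.0(1550) + 1.0(986) + 0.7(764) = 1550.00 + 986.00 + 534.80 = 3070.80
C4: 1.0(1550) + 0.7(1195) + 0.75(986) = 1550.00 + 836.50 + 739.50 = 3126.00
C5: 0.6(1550) - 0.7(190) = 930.00 - 133.00 = 797.00
C6: 1.0(1550) + 0.75(986) + 0.75(764) + 0.75(314) = 1550.00 + 739.50 + 573.00 + 235.50 = 3098.00
The controlling combination is 1, giving 3432.25 plf.

3432.25 plf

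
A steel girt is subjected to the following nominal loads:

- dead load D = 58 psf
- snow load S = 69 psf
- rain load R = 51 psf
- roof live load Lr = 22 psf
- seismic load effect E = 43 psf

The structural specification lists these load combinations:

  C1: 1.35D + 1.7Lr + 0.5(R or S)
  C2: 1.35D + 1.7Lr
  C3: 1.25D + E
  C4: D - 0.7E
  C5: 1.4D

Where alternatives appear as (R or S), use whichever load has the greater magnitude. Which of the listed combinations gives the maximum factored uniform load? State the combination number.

(R or S) → S = 69 psf.
C1: 1.35(58) + 1.7(22) + 0.5(69) = 78.30 + 37.40 + 34.50 = 150.20
C2: 1.35(58) + 1.7(22) = 78.30 + 37.40 = 115.70
C3: 1.25(58) + 1.0(43) = 72.50 + 43.00 = 115.50
C4: 1.0(58) - 0.7(43) = 58.00 - 30.10 = 27.90
C5: 1.4(58) = 81.20
The largest value is 150.20 psf from combination 1.

Combination 1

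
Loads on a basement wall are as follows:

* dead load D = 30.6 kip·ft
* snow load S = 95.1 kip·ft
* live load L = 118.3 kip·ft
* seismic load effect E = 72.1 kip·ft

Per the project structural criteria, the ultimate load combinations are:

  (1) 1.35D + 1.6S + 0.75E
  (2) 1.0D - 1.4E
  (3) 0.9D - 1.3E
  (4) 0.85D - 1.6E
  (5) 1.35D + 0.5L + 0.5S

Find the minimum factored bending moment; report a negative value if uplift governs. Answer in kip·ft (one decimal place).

-89.4 kip·ft

(1) 1.35(30.6) + 1.6(95.1) + 0.75(72.1) = 247.5
(2) 1.0(30.6) - 1.4(72.1) = 30.6 - 100.9 = -70.3
(3) 0.9(30.6) - 1.3(72.1) = 27.5 - 93.7 = -66.2
(4) 0.85(30.6) - 1.6(72.1) = 26.0 - 115.4 = -89.4
(5) 1.35(30.6) + 0.5(118.3) + 0.5(95.1) = 148.0
Combination 4 gives the minimum: -89.4 kip·ft.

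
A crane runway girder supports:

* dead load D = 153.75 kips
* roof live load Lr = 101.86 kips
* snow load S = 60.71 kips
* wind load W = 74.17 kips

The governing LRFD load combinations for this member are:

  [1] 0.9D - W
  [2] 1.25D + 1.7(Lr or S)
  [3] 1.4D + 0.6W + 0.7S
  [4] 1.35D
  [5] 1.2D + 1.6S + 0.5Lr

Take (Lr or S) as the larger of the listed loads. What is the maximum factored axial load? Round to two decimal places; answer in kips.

(Lr or S) → Lr = 101.86 kips.
[1] 0.9(153.75) - 1.0(74.17) = 138.38 - 74.17 = 64.21
[2] 1.25(153.75) + 1.7(101.86) = 192.19 + 173.16 = 365.35
[3] 1.4(153.75) + 0.6(74.17) + 0.7(60.71) = 215.25 + 44.50 + 42.50 = 302.25
[4] 1.35(153.75) = 207.56
[5] 1.2(153.75) + 1.6(60.71) + 0.5(101.86) = 184.50 + 97.14 + 50.93 = 332.57
The controlling combination is 2, giving 365.35 kips.

365.35 kips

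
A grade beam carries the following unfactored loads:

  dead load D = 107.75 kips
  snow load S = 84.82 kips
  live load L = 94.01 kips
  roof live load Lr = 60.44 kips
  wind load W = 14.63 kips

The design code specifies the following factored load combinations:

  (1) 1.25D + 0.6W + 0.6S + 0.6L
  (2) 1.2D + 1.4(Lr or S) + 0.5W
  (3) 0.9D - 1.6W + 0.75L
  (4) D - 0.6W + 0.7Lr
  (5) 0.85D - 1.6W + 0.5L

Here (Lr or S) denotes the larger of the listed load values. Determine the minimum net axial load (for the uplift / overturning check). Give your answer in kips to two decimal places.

115.18 kips

(Lr or S) → S = 84.82 kips.
(1) 1.25(107.75) + 0.6(14.63) + 0.6(84.82) + 0.6(94.01) = 250.76
(2) 1.2(107.75) + 1.4(84.82) + 0.5(14.63) = 255.36
(3) 0.9(107.75) - 1.6(14.63) + 0.75(94.01) = 144.07
(4) 1.0(107.75) - 0.6(14.63) + 0.7(60.44) = 107.75 - 8.78 + 42.31 = 141.28
(5) 0.85(107.75) - 1.6(14.63) + 0.5(94.01) = 115.18
Combination 5 gives the minimum: 115.18 kips.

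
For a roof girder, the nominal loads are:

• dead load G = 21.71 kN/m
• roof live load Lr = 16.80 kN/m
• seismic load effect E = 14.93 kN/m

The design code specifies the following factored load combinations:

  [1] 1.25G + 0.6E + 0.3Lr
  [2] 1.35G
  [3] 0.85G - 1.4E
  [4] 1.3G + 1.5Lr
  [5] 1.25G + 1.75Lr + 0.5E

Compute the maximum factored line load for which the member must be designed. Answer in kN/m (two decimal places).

64.00 kN/m

[1] 1.25(21.71) + 0.6(14.93) + 0.3(16.80) = 27.14 + 8.96 + 5.04 = 41.14
[2] 1.35(21.71) = 29.31
[3] 0.85(21.71) - 1.4(14.93) = 18.45 - 20.90 = -2.45
[4] 1.3(21.71) + 1.5(16.80) = 28.22 + 25.20 = 53.42
[5] 1.25(21.71) + 1.75(16.80) + 0.5(14.93) = 64.00
Combination 5 governs: w_u = 64.00 kN/m.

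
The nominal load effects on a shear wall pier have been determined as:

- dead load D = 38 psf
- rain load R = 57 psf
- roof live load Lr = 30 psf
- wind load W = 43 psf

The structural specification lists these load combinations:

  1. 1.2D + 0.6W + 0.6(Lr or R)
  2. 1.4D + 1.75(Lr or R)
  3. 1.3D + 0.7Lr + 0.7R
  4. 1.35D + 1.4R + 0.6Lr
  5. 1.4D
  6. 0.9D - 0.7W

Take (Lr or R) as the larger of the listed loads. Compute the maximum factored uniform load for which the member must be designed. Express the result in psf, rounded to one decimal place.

153.0 psf

(Lr or R) → R = 57 psf.
1. 1.2(38) + 0.6(43) + 0.6(57) = 105.6
2. 1.4(38) + 1.75(57) = 153.0
3. 1.3(38) + 0.7(30) + 0.7(57) = 110.3
4. 1.35(38) + 1.4(57) + 0.6(30) = 149.1
5. 1.4(38) = 53.2
6. 0.9(38) - 0.7(43) = 4.1
The controlling combination is 2, giving 153.0 psf.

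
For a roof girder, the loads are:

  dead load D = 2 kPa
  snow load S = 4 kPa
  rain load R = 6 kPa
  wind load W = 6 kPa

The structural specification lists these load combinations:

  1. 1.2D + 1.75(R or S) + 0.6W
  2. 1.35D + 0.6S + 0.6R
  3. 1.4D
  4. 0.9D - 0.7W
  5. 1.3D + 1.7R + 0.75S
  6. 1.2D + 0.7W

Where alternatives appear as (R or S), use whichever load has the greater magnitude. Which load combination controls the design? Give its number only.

Combination 1

(R or S) → R = 6 kPa.
1. 1.2(2) + 1.75(6) + 0.6(6) = 2.4 + 10.5 + 3.6 = 16.5
2. 1.35(2) + 0.6(4) + 0.6(6) = 2.7 + 2.4 + 3.6 = 8.7
3. 1.4(2) = 2.8
4. 0.9(2) - 0.7(6) = 1.8 - 4.2 = -2.4
5. 1.3(2) + 1.7(6) + 0.75(4) = 2.6 + 10.2 + 3.0 = 15.8
6. 1.2(2) + 0.7(6) = 2.4 + 4.2 = 6.6
The largest value is 16.5 kPa from combination 1.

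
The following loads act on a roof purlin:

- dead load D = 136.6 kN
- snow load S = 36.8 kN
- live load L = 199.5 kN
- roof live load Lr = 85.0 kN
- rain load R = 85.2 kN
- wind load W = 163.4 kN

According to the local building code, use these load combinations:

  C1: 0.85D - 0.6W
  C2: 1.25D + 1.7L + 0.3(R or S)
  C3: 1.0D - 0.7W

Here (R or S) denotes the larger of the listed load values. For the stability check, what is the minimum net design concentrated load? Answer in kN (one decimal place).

(R or S) → R = 85.2 kN.
C1: 0.85(136.6) - 0.6(163.4) = 116.1 - 98.0 = 18.1
C2: 1.25(136.6) + 1.7(199.5) + 0.3(85.2) = 535.5
C3: 1.0(136.6) - 0.7(163.4) = 136.6 - 114.4 = 22.2
Combination 1 gives the minimum: 18.1 kN.

18.1 kN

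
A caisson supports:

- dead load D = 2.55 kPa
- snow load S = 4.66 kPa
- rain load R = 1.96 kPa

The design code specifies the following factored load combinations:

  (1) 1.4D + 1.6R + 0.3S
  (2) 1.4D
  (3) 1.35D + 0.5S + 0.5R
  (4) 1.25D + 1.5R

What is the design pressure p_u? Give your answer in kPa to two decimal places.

(1) 1.4(2.55) + 1.6(1.96) + 0.3(4.66) = 8.10
(2) 1.4(2.55) = 3.57
(3) 1.35(2.55) + 0.5(4.66) + 0.5(1.96) = 3.44 + 2.33 + 0.98 = 6.75
(4) 1.25(2.55) + 1.5(1.96) = 3.19 + 2.94 = 6.13
Maximum is from combination 1.

8.10 kPa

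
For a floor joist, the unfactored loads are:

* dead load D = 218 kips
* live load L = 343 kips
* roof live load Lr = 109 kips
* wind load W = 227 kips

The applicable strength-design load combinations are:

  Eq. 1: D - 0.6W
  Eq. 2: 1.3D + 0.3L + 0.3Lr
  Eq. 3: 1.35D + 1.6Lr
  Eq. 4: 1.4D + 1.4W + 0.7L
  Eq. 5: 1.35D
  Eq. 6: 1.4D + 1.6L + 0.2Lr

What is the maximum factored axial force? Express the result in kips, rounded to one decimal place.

875.8 kips

Eq. 1: 1.0(218) - 0.6(227) = 218.0 - 136.2 = 81.8
Eq. 2: 1.3(218) + 0.3(343) + 0.3(109) = 283.4 + 102.9 + 32.7 = 419.0
Eq. 3: 1.35(218) + 1.6(109) = 294.3 + 174.4 = 468.7
Eq. 4: 1.4(218) + 1.4(227) + 0.7(343) = 305.2 + 317.8 + 240.1 = 863.1
Eq. 5: 1.35(218) = 294.3
Eq. 6: 1.4(218) + 1.6(343) + 0.2(109) = 305.2 + 548.8 + 21.8 = 875.8
Combination 6 governs: P_u = 875.8 kips.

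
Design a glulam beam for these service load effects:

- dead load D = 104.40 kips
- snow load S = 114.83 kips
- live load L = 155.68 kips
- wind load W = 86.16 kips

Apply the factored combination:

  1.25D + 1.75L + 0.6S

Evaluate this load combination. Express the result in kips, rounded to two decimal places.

1.25(104.40) + 1.75(155.68) + 0.6(114.83) = 130.50 + 272.44 + 68.90 = 471.84
P_u = 471.84 kips.

471.84 kips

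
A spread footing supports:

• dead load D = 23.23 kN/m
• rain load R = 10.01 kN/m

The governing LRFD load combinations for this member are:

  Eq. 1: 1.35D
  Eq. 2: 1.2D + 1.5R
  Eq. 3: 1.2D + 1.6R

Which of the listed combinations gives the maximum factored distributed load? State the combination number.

Combination 3

Eq. 1: 1.35(23.23) = 31.36
Eq. 2: 1.2(23.23) + 1.5(10.01) = 42.89
Eq. 3: 1.2(23.23) + 1.6(10.01) = 43.89
The largest value is 43.89 kN/m from combination 3.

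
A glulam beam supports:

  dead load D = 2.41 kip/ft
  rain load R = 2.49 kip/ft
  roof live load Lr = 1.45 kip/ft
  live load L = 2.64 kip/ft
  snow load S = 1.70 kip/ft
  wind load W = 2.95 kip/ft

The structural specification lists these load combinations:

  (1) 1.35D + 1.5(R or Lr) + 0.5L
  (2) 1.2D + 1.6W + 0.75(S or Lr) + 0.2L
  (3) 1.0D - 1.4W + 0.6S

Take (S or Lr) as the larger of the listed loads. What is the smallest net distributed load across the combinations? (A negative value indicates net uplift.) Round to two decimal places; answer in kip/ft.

-0.70 kip/ft

(R or Lr) → R = 2.49 kip/ft; (S or Lr) → S = 1.70 kip/ft.
(1) 1.35(2.41) + 1.5(2.49) + 0.5(2.64) = 3.25 + 3.74 + 1.32 = 8.31
(2) 1.2(2.41) + 1.6(2.95) + 0.75(1.70) + 0.2(2.64) = 2.89 + 4.72 + 1.28 + 0.53 = 9.42
(3) 1.0(2.41) - 1.4(2.95) + 0.6(1.70) = 2.41 - 4.13 + 1.02 = -0.70
Combination 3 gives the minimum: -0.70 kip/ft.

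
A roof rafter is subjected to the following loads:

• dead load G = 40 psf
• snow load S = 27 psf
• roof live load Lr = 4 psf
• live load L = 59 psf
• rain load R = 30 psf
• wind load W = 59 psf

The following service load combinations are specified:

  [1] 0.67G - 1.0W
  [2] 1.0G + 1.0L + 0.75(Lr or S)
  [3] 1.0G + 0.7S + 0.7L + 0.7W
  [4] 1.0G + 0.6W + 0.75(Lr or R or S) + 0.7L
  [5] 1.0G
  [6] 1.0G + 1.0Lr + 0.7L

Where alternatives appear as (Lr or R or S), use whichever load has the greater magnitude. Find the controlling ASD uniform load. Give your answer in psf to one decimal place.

141.5 psf

(Lr or S) → S = 27 psf; (Lr or R or S) → R = 30 psf.
[1] 0.67(40) - 1.0(59) = 26.8 - 59.0 = -32.2
[2] 1.0(40) + 1.0(59) + 0.75(27) = 40.0 + 59.0 + 20.3 = 119.3
[3] 1.0(40) + 0.7(27) + 0.7(59) + 0.7(59) = 40.0 + 18.9 + 41.3 + 41.3 = 141.5
[4] 1.0(40) + 0.6(59) + 0.75(30) + 0.7(59) = 40.0 + 35.4 + 22.5 + 41.3 = 139.2
[5] 1.0(40) = 40.0
[6] 1.0(40) + 1.0(4) + 0.7(59) = 40.0 + 4.0 + 41.3 = 85.3
Combination 3 governs: q = 141.5 psf.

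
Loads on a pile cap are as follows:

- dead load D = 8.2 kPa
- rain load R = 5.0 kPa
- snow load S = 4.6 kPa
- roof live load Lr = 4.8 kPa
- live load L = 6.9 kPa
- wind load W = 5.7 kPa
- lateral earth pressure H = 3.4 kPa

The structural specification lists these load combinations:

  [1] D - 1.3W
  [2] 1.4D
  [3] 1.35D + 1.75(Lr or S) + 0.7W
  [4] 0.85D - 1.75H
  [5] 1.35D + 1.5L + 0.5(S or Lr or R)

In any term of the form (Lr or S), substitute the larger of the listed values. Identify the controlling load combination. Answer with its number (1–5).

(Lr or S) → Lr = 4.8 kPa; (S or Lr or R) → R = 5.0 kPa.
[1] 1.0(8.2) - 1.3(5.7) = 8.20 - 7.41 = 0.79
[2] 1.4(8.2) = 11.48
[3] 1.35(8.2) + 1.75(4.8) + 0.7(5.7) = 11.07 + 8.40 + 3.99 = 23.46
[4] 0.85(8.2) - 1.75(3.4) = 6.97 - 5.95 = 1.02
[5] 1.35(8.2) + 1.5(6.9) + 0.5(5.0) = 11.07 + 10.35 + 2.50 = 23.92
The largest value is 23.92 kPa from combination 5.

Combination 5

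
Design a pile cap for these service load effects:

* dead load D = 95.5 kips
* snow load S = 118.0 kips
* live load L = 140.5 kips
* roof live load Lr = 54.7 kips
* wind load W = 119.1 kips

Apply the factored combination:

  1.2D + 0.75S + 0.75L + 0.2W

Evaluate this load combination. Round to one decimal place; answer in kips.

332.3 kips

1.2(95.5) + 0.75(118.0) + 0.75(140.5) + 0.2(119.1) = 332.3
P_u = 332.3 kips.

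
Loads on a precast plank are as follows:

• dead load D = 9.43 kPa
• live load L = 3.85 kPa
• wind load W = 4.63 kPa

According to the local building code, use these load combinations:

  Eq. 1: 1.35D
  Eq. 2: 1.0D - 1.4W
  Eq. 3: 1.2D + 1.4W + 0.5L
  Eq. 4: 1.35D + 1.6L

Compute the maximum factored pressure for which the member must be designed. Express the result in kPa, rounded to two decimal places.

Eq. 1: 1.35(9.43) = 12.73
Eq. 2: 1.0(9.43) - 1.4(4.63) = 9.43 - 6.48 = 2.95
Eq. 3: 1.2(9.43) + 1.4(4.63) + 0.5(3.85) = 19.72
Eq. 4: 1.35(9.43) + 1.6(3.85) = 12.73 + 6.16 = 18.89
The controlling combination is 3, giving 19.72 kPa.

19.72 kPa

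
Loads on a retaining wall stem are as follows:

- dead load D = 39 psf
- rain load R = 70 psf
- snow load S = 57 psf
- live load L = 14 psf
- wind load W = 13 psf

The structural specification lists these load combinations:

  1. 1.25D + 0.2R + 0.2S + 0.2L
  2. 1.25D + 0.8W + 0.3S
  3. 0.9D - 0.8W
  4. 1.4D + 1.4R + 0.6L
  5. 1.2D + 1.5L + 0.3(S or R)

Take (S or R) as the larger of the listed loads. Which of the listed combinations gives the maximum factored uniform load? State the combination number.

Combination 4

(S or R) → R = 70 psf.
1. 1.25(39) + 0.2(70) + 0.2(57) + 0.2(14) = 48.75 + 14.00 + 11.40 + 2.80 = 76.95
2. 1.25(39) + 0.8(13) + 0.3(57) = 48.75 + 10.40 + 17.10 = 76.25
3. 0.9(39) - 0.8(13) = 35.10 - 10.40 = 24.70
4. 1.4(39) + 1.4(70) + 0.6(14) = 54.60 + 98.00 + 8.40 = 161.00
5. 1.2(39) + 1.5(14) + 0.3(70) = 46.80 + 21.00 + 21.00 = 88.80
The largest value is 161.00 psf from combination 4.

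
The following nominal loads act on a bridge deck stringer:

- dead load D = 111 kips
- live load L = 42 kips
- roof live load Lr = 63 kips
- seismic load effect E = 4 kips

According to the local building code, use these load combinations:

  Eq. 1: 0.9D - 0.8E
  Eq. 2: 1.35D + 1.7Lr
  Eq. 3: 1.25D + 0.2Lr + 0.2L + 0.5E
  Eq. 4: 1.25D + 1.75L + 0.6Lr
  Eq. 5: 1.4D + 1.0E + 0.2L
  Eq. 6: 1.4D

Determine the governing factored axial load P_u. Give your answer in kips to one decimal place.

257.0 kips

Eq. 1: 0.9(111) - 0.8(4) = 99.9 - 3.2 = 96.7
Eq. 2: 1.35(111) + 1.7(63) = 149.9 + 107.1 = 257.0
Eq. 3: 1.25(111) + 0.2(63) + 0.2(42) + 0.5(4) = 138.8 + 12.6 + 8.4 + 2.0 = 161.8
Eq. 4: 1.25(111) + 1.75(42) + 0.6(63) = 138.8 + 73.5 + 37.8 = 250.1
Eq. 5: 1.4(111) + 1.0(4) + 0.2(42) = 155.4 + 4.0 + 8.4 = 167.8
Eq. 6: 1.4(111) = 155.4
Maximum is from combination 2.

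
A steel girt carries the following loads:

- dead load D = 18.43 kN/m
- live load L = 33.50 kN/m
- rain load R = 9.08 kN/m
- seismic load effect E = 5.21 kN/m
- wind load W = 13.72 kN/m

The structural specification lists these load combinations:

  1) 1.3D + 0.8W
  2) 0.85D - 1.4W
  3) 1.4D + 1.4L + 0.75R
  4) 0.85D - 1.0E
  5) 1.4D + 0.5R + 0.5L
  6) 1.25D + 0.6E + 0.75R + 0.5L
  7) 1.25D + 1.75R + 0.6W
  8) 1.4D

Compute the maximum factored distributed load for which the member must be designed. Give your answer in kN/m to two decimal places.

1) 1.3(18.43) + 0.8(13.72) = 23.96 + 10.98 = 34.94
2) 0.85(18.43) - 1.4(13.72) = 15.67 - 19.21 = -3.54
3) 1.4(18.43) + 1.4(33.50) + 0.75(9.08) = 25.80 + 46.90 + 6.81 = 79.51
4) 0.85(18.43) - 1.0(5.21) = 15.67 - 5.21 = 10.46
5) 1.4(18.43) + 0.5(9.08) + 0.5(33.50) = 25.80 + 4.54 + 16.75 = 47.09
6) 1.25(18.43) + 0.6(5.21) + 0.75(9.08) + 0.5(33.50) = 49.72
7) 1.25(18.43) + 1.75(9.08) + 0.6(13.72) = 23.04 + 15.89 + 8.23 = 47.16
8) 1.4(18.43) = 25.80
Maximum is from combination 3.

79.51 kN/m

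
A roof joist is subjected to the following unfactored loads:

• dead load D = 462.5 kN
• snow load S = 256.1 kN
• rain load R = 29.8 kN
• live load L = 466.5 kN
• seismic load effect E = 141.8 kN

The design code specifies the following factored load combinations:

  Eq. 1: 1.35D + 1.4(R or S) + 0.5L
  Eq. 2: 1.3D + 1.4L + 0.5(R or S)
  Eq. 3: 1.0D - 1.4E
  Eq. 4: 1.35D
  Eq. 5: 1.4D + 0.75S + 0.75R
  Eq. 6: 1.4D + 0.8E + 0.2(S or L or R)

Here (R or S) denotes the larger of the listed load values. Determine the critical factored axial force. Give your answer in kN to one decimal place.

(R or S) → S = 256.1 kN; (S or L or R) → L = 466.5 kN.
Eq. 1: 1.35(462.5) + 1.4(256.1) + 0.5(466.5) = 624.4 + 358.5 + 233.3 = 1216.2
Eq. 2: 1.3(462.5) + 1.4(466.5) + 0.5(256.1) = 1382.4
Eq. 3: 1.0(462.5) - 1.4(141.8) = 462.5 - 198.5 = 264.0
Eq. 4: 1.35(462.5) = 624.4
Eq. 5: 1.4(462.5) + 0.75(256.1) + 0.75(29.8) = 861.9
Eq. 6: 1.4(462.5) + 0.8(141.8) + 0.2(466.5) = 647.5 + 113.4 + 93.3 = 854.2
Combination 2 governs: N_u = 1382.4 kN.

1382.4 kN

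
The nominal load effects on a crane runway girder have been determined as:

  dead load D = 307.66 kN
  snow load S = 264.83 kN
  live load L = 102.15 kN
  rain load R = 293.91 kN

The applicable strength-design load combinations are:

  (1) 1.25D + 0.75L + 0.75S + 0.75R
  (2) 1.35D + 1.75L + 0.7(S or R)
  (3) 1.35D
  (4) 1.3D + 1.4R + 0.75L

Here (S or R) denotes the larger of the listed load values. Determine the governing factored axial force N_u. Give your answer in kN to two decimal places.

(S or R) → R = 293.91 kN.
(1) 1.25(307.66) + 0.75(102.15) + 0.75(264.83) + 0.75(293.91) = 384.58 + 76.61 + 198.62 + 220.43 = 880.24
(2) 1.35(307.66) + 1.75(102.15) + 0.7(293.91) = 415.34 + 178.76 + 205.74 = 799.84
(3) 1.35(307.66) = 415.34
(4) 1.3(307.66) + 1.4(293.91) + 0.75(102.15) = 399.96 + 411.47 + 76.61 = 888.04
Combination 4 governs: N_u = 888.04 kN.

888.04 kN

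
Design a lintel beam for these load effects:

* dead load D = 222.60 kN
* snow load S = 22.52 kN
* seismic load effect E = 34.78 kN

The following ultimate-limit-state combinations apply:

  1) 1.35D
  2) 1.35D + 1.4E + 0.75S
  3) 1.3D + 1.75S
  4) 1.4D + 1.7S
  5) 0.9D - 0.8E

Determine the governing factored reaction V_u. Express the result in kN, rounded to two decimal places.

366.09 kN

1) 1.35(222.60) = 300.51
2) 1.35(222.60) + 1.4(34.78) + 0.75(22.52) = 366.09
3) 1.3(222.60) + 1.75(22.52) = 328.79
4) 1.4(222.60) + 1.7(22.52) = 349.92
5) 0.9(222.60) - 0.8(34.78) = 172.52
Maximum is from combination 2.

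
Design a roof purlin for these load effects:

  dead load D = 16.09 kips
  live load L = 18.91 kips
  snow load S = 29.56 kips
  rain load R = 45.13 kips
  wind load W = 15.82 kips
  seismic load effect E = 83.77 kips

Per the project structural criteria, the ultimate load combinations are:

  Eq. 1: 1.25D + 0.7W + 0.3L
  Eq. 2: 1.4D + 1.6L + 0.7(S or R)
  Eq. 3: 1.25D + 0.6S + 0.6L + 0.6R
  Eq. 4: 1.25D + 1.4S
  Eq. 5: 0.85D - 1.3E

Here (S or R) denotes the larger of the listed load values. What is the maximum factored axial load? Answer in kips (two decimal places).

(S or R) → R = 45.13 kips.
Eq. 1: 1.25(16.09) + 0.7(15.82) + 0.3(18.91) = 36.86
Eq. 2: 1.4(16.09) + 1.6(18.91) + 0.7(45.13) = 84.37
Eq. 3: 1.25(16.09) + 0.6(29.56) + 0.6(18.91) + 0.6(45.13) = 76.27
Eq. 4: 1.25(16.09) + 1.4(29.56) = 61.50
Eq. 5: 0.85(16.09) - 1.3(83.77) = -95.22
The controlling combination is 2, giving 84.37 kips.

84.37 kips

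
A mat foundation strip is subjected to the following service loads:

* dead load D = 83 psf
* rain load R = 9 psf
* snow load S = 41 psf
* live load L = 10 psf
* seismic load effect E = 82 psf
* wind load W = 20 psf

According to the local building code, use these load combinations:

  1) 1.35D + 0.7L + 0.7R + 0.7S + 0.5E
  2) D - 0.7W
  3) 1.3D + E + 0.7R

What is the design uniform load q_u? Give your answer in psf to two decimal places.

196.20 psf

1) 1.35(83) + 0.7(10) + 0.7(9) + 0.7(41) + 0.5(82) = 195.05
2) 1.0(83) - 0.7(20) = 69.00
3) 1.3(83) + 1.0(82) + 0.7(9) = 196.20
Maximum is from combination 3.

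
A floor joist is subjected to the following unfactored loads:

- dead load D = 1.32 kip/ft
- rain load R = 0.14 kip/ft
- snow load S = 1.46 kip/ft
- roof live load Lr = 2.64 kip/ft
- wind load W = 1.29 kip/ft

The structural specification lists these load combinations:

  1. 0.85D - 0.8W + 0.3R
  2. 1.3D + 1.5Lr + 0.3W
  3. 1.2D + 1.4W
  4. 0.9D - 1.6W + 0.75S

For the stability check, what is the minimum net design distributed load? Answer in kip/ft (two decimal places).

1. 0.85(1.32) - 0.8(1.29) + 0.3(0.14) = 0.13
2. 1.3(1.32) + 1.5(2.64) + 0.3(1.29) = 6.06
3. 1.2(1.32) + 1.4(1.29) = 3.39
4. 0.9(1.32) - 1.6(1.29) + 0.75(1.46) = 0.22
Combination 1 gives the minimum: 0.13 kip/ft.

0.13 kip/ft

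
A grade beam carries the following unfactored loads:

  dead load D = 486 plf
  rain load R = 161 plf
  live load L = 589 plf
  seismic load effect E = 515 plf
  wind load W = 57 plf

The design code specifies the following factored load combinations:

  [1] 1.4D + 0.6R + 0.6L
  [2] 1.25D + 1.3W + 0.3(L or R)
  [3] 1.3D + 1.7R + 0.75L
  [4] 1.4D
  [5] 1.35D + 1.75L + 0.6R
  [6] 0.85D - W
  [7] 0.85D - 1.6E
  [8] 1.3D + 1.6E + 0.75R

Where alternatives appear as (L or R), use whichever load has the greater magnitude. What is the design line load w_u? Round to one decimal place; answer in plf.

1783.5 plf

(L or R) → L = 589 plf.
[1] 1.4(486) + 0.6(161) + 0.6(589) = 680.4 + 96.6 + 353.4 = 1130.4
[2] 1.25(486) + 1.3(57) + 0.3(589) = 607.5 + 74.1 + 176.7 = 858.3
[3] 1.3(486) + 1.7(161) + 0.75(589) = 631.8 + 273.7 + 441.8 = 1347.3
[4] 1.4(486) = 680.4
[5] 1.35(486) + 1.75(589) + 0.6(161) = 656.1 + 1030.8 + 96.6 = 1783.5
[6] 0.85(486) - 1.0(57) = 413.1 - 57.0 = 356.1
[7] 0.85(486) - 1.6(515) = 413.1 - 824.0 = -410.9
[8] 1.3(486) + 1.6(515) + 0.75(161) = 631.8 + 824.0 + 120.8 = 1576.6
Maximum is from combination 5.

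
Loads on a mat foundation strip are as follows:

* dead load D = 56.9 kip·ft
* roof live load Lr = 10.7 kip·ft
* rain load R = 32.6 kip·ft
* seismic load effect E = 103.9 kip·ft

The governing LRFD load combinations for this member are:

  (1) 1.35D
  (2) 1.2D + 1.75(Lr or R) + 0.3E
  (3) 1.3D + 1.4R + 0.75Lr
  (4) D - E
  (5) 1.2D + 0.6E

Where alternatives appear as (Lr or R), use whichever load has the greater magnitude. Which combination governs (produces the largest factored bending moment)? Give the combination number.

(Lr or R) → R = 32.6 kip·ft.
(1) 1.35(56.9) = 76.82
(2) 1.2(56.9) + 1.75(32.6) + 0.3(103.9) = 68.28 + 57.05 + 31.17 = 156.50
(3) 1.3(56.9) + 1.4(32.6) + 0.75(10.7) = 73.97 + 45.64 + 8.03 = 127.64
(4) 1.0(56.9) - 1.0(103.9) = 56.90 - 103.90 = -47.00
(5) 1.2(56.9) + 0.6(103.9) = 68.28 + 62.34 = 130.62
The largest value is 156.50 kip·ft from combination 2.

Combination 2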